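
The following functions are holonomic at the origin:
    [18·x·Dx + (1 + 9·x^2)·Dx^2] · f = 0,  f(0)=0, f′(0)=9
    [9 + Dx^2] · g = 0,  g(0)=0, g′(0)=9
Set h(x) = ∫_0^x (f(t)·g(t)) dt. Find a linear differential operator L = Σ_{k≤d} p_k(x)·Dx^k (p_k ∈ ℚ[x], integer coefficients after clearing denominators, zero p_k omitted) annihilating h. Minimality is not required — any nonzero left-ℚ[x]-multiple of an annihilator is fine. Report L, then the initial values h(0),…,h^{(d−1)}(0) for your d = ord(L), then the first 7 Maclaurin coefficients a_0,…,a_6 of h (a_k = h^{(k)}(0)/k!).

f: a_k = 0, 9, 0, -27, 0, 729/5, 0, …
g: a_k = 0, 9, 0, -27/2, 0, 243/40, 0, …
L₀ := L_f ⊗_s L_g (sym. prod.), ord ≤ 4.
∫: right-multiply L₀ by Dx.
L = (810 + 18954·x^2 + 72171·x^4 + 236196·x^6 + 531441·x^8)·Dx + (972·x + 14580·x^3 + 78732·x^5 + 236196·x^7)·Dx^2 + (108 + 2592·x^2 + 13122·x^4 + 52488·x^6 + 118098·x^8)·Dx^3 + (108·x + 1620·x^3 + 8748·x^5 + 26244·x^7)·Dx^4 + (2 + 54·x^2 + 567·x^4 + 2916·x^6 + 6561·x^8)·Dx^5  (order 5).
h: a_k = 0, 0, 0, 27, 0, -729/10, 0, …
ICs: h(0) = 0, h′(0) = 0, h′′(0) = 0, h′′′(0) = 162, h′′′′(0) = 0.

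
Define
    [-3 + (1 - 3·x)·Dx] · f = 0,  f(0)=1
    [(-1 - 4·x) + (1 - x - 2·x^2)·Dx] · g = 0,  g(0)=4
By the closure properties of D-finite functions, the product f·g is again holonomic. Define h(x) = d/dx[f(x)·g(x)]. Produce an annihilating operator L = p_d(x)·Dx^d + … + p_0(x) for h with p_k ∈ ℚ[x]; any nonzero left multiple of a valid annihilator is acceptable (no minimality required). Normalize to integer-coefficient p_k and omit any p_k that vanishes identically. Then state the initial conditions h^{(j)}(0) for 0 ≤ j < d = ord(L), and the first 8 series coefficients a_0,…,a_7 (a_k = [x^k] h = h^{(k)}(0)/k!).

L = (15 - 30·x - 69·x^2 + 48·x^3 + 216·x^4) + (-2 + 9·x + 3·x^2 - 47·x^3 + 15·x^4 + 54·x^5)·Dx  (order 1).
h: a_k = 16, 120, 600, 2576, 10080, 37320, 133000, 461472, …
ICs: h(0) = 16.

f: a_k = 1, 3, 9, 27, 81, 243, 729, 2187, …
g: a_k = 4, 4, 12, 20, 44, 84, 172, 340, …
h₀=f·g: eliminate ⇒ L₀, order ≤ 1·1.
h₀' ⇒ L via d/dx closure of L₀.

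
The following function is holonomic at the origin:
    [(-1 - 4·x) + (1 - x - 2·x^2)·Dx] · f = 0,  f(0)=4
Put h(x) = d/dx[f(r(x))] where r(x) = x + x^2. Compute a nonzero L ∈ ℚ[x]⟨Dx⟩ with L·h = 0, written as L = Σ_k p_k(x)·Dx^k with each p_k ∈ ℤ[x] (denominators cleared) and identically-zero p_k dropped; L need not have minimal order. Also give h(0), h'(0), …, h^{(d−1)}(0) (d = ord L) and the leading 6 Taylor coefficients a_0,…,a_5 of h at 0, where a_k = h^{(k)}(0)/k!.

f: a_k = 4, 4, 12, 20, 44, 84, …
Substitute x→r, Dx→(1/r')Dx; clear ⇒ L₀.
Differentiate: ansatz ord ≤ ord L₀ ⇒ L.
L = (8 + 10·x + 30·x^2 + 40·x^3 + 20·x^4) + (-1 - x + 5·x^2 + 10·x^3 + 10·x^4 + 4·x^5)·Dx  (order 1).
h: a_k = 4, 32, 132, 464, 1600, 5256, …
ICs: h(0) = 4.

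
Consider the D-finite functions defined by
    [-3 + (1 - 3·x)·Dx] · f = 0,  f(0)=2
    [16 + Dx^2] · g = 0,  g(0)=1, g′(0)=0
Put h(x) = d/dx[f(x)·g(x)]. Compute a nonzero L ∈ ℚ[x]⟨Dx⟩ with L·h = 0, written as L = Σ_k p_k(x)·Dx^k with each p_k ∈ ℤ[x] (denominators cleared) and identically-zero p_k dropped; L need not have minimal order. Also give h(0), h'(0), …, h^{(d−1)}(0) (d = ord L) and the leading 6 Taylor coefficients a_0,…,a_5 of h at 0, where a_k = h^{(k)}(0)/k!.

L = (-2 - 96·x + 144·x^2) + (-6 + 18·x)·Dx + (1 - 6·x + 9·x^2)·Dx^2  (order 2).
h: a_k = 6, 4, 18, 472/3, 590, 30836/15, …
ICs: h(0) = 6, h′(0) = 4.

f: a_k = 2, 6, 18, 54, 162, 486, …
g: a_k = 1, 0, -8, 0, 32/3, 0, …
Product ⇒ symmetric product L₀, ord ≤ 2.
h₀' ⇒ L via d/dx closure of L₀.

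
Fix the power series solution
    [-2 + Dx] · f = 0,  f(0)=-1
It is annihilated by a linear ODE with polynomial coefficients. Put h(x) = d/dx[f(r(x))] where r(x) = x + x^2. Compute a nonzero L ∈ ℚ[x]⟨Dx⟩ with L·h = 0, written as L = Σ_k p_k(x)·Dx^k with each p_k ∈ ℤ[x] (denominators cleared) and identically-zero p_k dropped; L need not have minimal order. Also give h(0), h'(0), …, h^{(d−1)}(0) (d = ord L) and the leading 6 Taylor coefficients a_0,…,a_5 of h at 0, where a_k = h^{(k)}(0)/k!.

L = (4 + 8·x + 8·x^2) + (-1 - 2·x)·Dx  (order 1).
h: a_k = -2, -8, -16, -80/3, -104/3, -608/15, …
ICs: h(0) = -2.

f: a_k = -1, -2, -2, -4/3, -2/3, -4/15, …
Change of var in L_f (x↦r) gives L₀.
Differentiate: ansatz ord ≤ ord L₀ ⇒ L.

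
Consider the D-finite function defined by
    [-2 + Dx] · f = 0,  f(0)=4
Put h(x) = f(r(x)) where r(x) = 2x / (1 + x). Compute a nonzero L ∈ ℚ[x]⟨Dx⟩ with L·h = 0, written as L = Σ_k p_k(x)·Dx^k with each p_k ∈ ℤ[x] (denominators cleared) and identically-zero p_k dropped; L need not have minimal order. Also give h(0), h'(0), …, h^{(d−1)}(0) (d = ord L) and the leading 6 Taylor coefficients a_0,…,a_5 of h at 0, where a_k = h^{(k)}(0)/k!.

f: a_k = 4, 8, 8, 16/3, 8/3, 16/15, …
Change of var in L_f (x↦r) gives L₀.
L = -4 + (1 + 2·x + x^2)·Dx  (order 1).
h: a_k = 4, 16, 16, -16/3, -16/3, 112/15, …
ICs: h(0) = 4.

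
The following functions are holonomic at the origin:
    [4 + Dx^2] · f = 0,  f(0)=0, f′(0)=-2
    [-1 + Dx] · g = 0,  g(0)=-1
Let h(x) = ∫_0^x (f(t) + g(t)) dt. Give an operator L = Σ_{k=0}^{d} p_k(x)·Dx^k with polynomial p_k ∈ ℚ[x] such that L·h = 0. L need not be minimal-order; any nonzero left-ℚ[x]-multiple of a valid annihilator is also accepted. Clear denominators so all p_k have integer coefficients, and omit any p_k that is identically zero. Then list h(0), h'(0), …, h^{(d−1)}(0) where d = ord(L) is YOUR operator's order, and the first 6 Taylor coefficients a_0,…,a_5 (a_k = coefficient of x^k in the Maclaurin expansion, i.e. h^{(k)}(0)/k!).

L = -4·Dx + 4·Dx^2 - Dx^3 + Dx^4  (order 4).
h: a_k = 0, -1, -3/2, -1/6, 7/24, -1/120, …
ICs: h(0) = 0, h′(0) = -1, h′′(0) = -3, h′′′(0) = -1.

f: a_k = 0, -2, 0, 4/3, 0, -4/15, …
g: a_k = -1, -1, -1/2, -1/6, -1/24, -1/120, …
h₀=f+g: left-lcm gives L₀, ord ≤ 3.
h=∫₀ˣh₀: take L = L₀·Dx.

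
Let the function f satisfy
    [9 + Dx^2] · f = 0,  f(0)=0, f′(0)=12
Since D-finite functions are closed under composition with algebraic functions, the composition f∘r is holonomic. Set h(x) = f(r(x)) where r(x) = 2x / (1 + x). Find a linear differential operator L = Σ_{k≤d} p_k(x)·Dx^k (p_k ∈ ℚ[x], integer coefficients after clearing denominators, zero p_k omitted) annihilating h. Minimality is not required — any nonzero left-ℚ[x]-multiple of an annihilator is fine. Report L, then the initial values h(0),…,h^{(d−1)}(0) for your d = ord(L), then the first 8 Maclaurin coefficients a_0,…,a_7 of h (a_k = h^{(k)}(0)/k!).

L = 36 + (2 + 6·x + 6·x^2 + 2·x^3)·Dx + (1 + 4·x + 6·x^2 + 4·x^3 + x^4)·Dx^2  (order 2).
h: a_k = 0, 24, -24, -120, 408, -2904/5, 120, 53544/35, …
ICs: h(0) = 0, h′(0) = 24.

f: a_k = 0, 12, 0, -18, 0, 81/10, 0, -243/140, …
f∘r: x↦r, Dx↦Dx/r' in L_f ⇒ L₀.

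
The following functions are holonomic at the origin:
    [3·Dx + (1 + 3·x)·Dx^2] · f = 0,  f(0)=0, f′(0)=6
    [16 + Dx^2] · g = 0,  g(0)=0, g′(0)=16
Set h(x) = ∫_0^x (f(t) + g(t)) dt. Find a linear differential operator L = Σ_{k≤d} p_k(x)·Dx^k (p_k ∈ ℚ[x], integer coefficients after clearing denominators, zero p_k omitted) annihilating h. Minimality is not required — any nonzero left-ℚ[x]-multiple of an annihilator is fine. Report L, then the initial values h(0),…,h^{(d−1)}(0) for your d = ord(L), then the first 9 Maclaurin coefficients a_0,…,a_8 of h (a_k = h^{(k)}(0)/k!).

L = (1680 + 2304·x + 3456·x^2)·Dx^2 + (272 + 1584·x + 3456·x^2 + 3456·x^3)·Dx^3 + (105 + 144·x + 216·x^2)·Dx^4 + (17 + 99·x + 216·x^2 + 216·x^3)·Dx^5  (order 5).
h: a_k = 0, 0, 11, -3, -37/6, -81/10, 197/9, -243/7, 96367/1260, …
ICs: h(0) = 0, h′(0) = 0, h′′(0) = 22, h′′′(0) = -18, h′′′′(0) = -148.

f: a_k = 0, 6, -9, 18, -81/2, 486/5, -243, 4374/7, -6561/4, …
g: a_k = 0, 16, 0, -128/3, 0, 512/15, 0, -4096/315, 0, …
L₀ := lclm(L_f,L_g); ord L₀ ≤ 2+2.
∫: right-multiply L₀ by Dx.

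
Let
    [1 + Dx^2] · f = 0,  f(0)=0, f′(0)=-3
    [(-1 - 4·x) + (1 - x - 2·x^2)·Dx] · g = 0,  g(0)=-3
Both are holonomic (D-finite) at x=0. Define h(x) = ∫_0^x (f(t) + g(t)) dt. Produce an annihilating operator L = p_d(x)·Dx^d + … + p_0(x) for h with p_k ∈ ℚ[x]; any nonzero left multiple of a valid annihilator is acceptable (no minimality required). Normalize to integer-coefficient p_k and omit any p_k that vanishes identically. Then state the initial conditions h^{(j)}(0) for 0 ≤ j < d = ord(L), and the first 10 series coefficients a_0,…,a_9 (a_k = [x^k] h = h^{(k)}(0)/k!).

f: a_k = 0, -3, 0, 1/2, 0, -1/40, 0, 1/1680, 0, -1/120960, …
g: a_k = -3, -3, -9, -15, -33, -63, -129, -255, -513, -1023, …
Sum ⇒ L₀ = lclm(L_f,L_g) in ℚ(x)⟨Dx⟩.
∫: right-multiply L₀ by Dx.
L = (-31 - 146·x - 133·x^2 - 184·x^3 - 20·x^4 - 16·x^5)·Dx + (7 + 3·x - 3·x^2 - 37·x^3 - 42·x^4 - 12·x^5 - 8·x^6)·Dx^2 + (-31 - 146·x - 133·x^2 - 184·x^3 - 20·x^4 - 16·x^5)·Dx^3 + (7 + 3·x - 3·x^2 - 37·x^3 - 42·x^4 - 12·x^5 - 8·x^6)·Dx^4  (order 4).
h: a_k = 0, -3, -3, -3, -29/8, -33/5, -2521/240, -129/7, -428399/13440, -57, …
ICs: h(0) = 0, h′(0) = -3, h′′(0) = -6, h′′′(0) = -18.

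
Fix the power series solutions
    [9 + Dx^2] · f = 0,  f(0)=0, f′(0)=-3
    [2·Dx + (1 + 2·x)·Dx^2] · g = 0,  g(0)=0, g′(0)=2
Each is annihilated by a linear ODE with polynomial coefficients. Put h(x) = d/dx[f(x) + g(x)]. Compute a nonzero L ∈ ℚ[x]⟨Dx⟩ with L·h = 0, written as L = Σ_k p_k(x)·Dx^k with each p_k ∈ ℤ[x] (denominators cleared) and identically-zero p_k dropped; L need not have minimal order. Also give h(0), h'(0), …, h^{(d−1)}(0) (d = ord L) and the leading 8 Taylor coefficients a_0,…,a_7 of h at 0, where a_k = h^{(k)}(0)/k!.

f: a_k = 0, -3, 0, 9/2, 0, -81/40, 0, 243/560, …
g: a_k = 0, 2, -2, 8/3, -4, 32/5, -32/3, 128/7, …
f+g: L₀ = lclm(L_f,L_g), ord ≤ 2+2.
h=h₀': d/dx-closure on L₀ ⇒ L.
L = (594 + 648·x + 648·x^2) + (153 + 630·x + 972·x^2 + 648·x^3)·Dx + (66 + 72·x + 72·x^2)·Dx^2 + (17 + 70·x + 108·x^2 + 72·x^3)·Dx^3  (order 3).
h: a_k = -1, -4, 43/2, -16, 175/8, -64, 10483/80, -256, …
ICs: h(0) = -1, h′(0) = -4, h′′(0) = 43.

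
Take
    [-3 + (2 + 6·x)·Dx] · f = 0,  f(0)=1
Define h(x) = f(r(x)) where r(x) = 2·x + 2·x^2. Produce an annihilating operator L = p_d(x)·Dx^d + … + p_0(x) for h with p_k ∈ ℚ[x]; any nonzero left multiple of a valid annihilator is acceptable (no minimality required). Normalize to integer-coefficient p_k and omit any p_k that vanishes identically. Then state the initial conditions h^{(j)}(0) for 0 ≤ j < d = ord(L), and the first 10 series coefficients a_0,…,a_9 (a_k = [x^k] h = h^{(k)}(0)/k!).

f: a_k = 1, 3/2, -9/8, 27/16, -405/128, 1701/256, -15309/1024, 72171/2048, -2814669/32768, 14073345/65536, …
L₀ from L_f via x↦r, Dx↦r'^{-1}Dx.
L = (-3 - 6·x) + (1 + 6·x + 6·x^2)·Dx  (order 1).
h: a_k = 1, 3, -3/2, 9/2, -117/8, 405/8, -2943/16, 11097/16, -344493/128, 1367361/128, …
ICs: h(0) = 1.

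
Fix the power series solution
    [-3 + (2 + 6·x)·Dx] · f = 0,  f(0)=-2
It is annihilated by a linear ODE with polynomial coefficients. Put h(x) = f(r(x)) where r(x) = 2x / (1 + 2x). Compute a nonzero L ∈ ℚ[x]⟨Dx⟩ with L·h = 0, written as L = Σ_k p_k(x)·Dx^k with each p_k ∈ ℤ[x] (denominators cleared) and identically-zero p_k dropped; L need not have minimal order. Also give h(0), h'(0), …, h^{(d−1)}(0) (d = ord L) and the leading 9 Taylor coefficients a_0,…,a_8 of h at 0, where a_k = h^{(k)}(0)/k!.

f: a_k = -2, -3, 9/4, -27/8, 405/64, -1701/128, 15309/512, -72171/1024, 2814669/16384, …
f∘r: x↦r, Dx↦Dx/r' in L_f ⇒ L₀.
L = -3 + (1 + 10·x + 16·x^2)·Dx  (order 1).
h: a_k = -2, -6, 21, -87, 1677/4, -9069/4, 106305/8, -658335/8, 33903165/64, …
ICs: h(0) = -2.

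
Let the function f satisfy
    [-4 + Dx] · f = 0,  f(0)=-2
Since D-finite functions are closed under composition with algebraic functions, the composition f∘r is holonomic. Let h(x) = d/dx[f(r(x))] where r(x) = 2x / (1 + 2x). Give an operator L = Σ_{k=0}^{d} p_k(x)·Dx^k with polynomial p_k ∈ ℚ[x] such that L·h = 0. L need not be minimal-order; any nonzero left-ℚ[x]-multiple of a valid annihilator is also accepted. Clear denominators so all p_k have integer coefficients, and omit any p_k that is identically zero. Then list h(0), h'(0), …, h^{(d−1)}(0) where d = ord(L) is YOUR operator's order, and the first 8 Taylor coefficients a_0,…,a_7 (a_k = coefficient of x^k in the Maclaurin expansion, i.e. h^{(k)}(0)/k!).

L = (4 - 8·x) + (-1 - 4·x - 4·x^2)·Dx  (order 1).
h: a_k = -16, -64, 64, 512/3, -1792/3, 11264/15, 17408/45, -1294336/315, …
ICs: h(0) = -16.

f: a_k = -2, -8, -16, -64/3, -64/3, -256/15, -512/45, -2048/315, …
f∘r: x↦r, Dx↦Dx/r' in L_f ⇒ L₀.
Differentiate: ansatz ord ≤ ord L₀ ⇒ L.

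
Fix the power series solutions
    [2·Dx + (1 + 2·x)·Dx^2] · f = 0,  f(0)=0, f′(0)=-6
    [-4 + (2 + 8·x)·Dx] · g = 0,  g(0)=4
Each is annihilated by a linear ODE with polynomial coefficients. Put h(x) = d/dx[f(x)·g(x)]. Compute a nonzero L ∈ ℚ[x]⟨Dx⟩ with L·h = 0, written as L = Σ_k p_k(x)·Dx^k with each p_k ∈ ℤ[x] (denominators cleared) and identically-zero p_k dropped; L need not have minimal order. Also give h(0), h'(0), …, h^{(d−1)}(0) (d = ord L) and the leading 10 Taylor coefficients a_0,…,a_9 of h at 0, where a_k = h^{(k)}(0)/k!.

L = (2 + 16·x + 8·x^2) + (7 + 54·x + 120·x^2 + 64·x^3)·Dx + (1 + 11·x + 42·x^2 + 64·x^3 + 32·x^4)·Dx^2  (order 2).
h: a_k = -24, -48, 192, -640, 2096, -34848/5, 118656/5, -2896896/35, 2064144/7, -22454176/21, …
ICs: h(0) = -24, h′(0) = -48.

f: a_k = 0, -6, 6, -8, 12, -96/5, 32, -384/7, 96, -512/3, …
g: a_k = 4, 8, -8, 16, -40, 112, -336, 1056, -3432, 11440, …
Product ⇒ symmetric product L₀, ord ≤ 2.
Differentiate: ansatz ord ≤ ord L₀ ⇒ L.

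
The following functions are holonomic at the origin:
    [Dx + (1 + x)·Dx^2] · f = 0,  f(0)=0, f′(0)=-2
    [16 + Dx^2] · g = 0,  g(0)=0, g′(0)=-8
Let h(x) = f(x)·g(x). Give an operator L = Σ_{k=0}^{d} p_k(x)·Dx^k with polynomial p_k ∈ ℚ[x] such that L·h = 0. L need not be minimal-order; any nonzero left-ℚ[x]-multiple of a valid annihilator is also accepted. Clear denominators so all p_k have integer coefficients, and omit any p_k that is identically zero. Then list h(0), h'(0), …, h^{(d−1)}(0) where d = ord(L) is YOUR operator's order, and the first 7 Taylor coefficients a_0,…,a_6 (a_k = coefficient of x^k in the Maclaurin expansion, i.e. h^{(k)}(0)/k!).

L = (15072 + 62976·x + 97024·x^2 + 65536·x^3 + 16384·x^4) + (1984 + 6080·x + 6144·x^2 + 2048·x^3)·Dx + (1950 + 8000·x + 12192·x^2 + 8192·x^3 + 2048·x^4)·Dx^2 + (124 + 380·x + 384·x^2 + 128·x^3)·Dx^3 + (63 + 254·x + 383·x^2 + 256·x^3 + 64·x^4)·Dx^4  (order 4).
h: a_k = 0, 0, 16, -8, -112/3, 52/3, 208/9, …
ICs: h(0) = 0, h′(0) = 0, h′′(0) = 32, h′′′(0) = -48.

f: a_k = 0, -2, 1, -2/3, 1/2, -2/5, 1/3, …
g: a_k = 0, -8, 0, 64/3, 0, -256/15, 0, …
Product ⇒ symmetric product L₀, ord ≤ 4.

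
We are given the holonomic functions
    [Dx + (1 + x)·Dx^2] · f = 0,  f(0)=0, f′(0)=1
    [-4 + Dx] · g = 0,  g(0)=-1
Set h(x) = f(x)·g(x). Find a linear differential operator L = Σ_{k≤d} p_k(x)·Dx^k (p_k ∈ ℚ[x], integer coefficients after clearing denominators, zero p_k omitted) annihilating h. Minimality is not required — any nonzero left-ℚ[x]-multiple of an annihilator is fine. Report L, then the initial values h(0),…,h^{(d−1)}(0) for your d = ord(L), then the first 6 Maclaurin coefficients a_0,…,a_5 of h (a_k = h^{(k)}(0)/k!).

L = (12 + 16·x) + (-7 - 8·x)·Dx + (1 + x)·Dx^2  (order 2).
h: a_k = 0, -1, -7/2, -19/3, -31/4, -36/5, …
ICs: h(0) = 0, h′(0) = -1.

f: a_k = 0, 1, -1/2, 1/3, -1/4, 1/5, …
g: a_k = -1, -4, -8, -32/3, -32/3, -128/15, …
L₀ := L_f ⊗_s L_g (sym. prod.), ord ≤ 2.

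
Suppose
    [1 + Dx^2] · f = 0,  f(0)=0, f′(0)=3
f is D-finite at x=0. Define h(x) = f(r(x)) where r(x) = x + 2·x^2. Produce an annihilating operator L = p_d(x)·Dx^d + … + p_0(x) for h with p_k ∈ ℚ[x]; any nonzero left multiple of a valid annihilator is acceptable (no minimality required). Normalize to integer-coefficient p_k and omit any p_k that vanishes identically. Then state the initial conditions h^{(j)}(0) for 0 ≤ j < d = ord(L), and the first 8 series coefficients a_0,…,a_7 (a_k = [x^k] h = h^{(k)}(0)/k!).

f: a_k = 0, 3, 0, -1/2, 0, 1/40, 0, -1/1680, …
Substitute x→r, Dx→(1/r')Dx; clear ⇒ L₀.
L = (1 + 12·x + 48·x^2 + 64·x^3) - 4·Dx + (1 + 4·x)·Dx^2  (order 2).
h: a_k = 0, 3, 6, -1/2, -3, -239/40, -15/4, 1679/1680, …
ICs: h(0) = 0, h′(0) = 3.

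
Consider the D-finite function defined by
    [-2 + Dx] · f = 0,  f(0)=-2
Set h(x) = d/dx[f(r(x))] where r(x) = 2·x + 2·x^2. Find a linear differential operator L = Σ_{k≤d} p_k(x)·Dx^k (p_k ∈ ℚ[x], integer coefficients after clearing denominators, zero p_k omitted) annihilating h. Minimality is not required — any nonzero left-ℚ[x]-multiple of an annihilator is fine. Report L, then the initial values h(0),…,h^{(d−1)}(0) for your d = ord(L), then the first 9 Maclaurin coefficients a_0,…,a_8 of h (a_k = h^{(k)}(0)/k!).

L = (6 + 16·x + 16·x^2) + (-1 - 2·x)·Dx  (order 1).
h: a_k = -8, -48, -160, -1216/3, -832, -22144/15, -104192/45, -23040/7, -1351936/315, …
ICs: h(0) = -8.

f: a_k = -2, -4, -4, -8/3, -4/3, -8/15, -8/45, -16/315, -4/315, …
Change of var in L_f (x↦r) gives L₀.
Derive L from L₀ (diff closure).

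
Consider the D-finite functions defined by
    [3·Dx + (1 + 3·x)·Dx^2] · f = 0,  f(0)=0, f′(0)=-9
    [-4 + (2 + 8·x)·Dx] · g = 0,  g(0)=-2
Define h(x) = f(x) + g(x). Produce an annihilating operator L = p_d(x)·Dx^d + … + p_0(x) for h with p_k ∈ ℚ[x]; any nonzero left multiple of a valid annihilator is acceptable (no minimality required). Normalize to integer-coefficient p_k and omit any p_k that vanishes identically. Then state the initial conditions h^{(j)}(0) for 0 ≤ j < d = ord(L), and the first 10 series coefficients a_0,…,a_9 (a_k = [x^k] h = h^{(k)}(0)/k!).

f: a_k = 0, -9, 27/2, -27, 243/4, -729/5, 729/2, -6561/7, 19683/8, -6561, …
g: a_k = -2, -4, 4, -8, 20, -56, 168, -528, 1716, -5720, …
Weyl lclm of L_f,L_g ⇒ L₀ (ord ≤ 3).
L = 36·x·Dx + (6 + 72·x + 180·x^2)·Dx^2 + (1 + 13·x + 54·x^2 + 72·x^3)·Dx^3  (order 3).
h: a_k = -2, -13, 35/2, -35, 323/4, -1009/5, 1065/2, -10257/7, 33411/8, -12281, …
ICs: h(0) = -2, h′(0) = -13, h′′(0) = 35.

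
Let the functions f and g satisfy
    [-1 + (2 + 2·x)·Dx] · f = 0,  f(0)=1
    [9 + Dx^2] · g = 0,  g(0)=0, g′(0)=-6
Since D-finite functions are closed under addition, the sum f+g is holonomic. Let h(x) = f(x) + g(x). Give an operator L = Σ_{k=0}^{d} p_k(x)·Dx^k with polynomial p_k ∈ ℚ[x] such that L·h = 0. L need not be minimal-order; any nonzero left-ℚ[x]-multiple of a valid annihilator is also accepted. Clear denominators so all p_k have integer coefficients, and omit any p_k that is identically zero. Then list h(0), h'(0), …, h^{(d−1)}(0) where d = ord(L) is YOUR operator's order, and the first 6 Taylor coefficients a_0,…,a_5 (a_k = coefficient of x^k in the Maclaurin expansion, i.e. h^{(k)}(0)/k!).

f: a_k = 1, 1/2, -1/8, 1/16, -5/128, 7/256, …
g: a_k = 0, -6, 0, 9, 0, -81/20, …
L₀ := lclm(L_f,L_g); ord L₀ ≤ 1+2.
L = (-351 - 648·x - 324·x^2) + (630 + 1926·x + 1944·x^2 + 648·x^3)·Dx + (-39 - 72·x - 36·x^2)·Dx^2 + (70 + 214·x + 216·x^2 + 72·x^3)·Dx^3  (order 3).
h: a_k = 1, -11/2, -1/8, 145/16, -5/128, -5149/1280, …
ICs: h(0) = 1, h′(0) = -11/2, h′′(0) = -1/4.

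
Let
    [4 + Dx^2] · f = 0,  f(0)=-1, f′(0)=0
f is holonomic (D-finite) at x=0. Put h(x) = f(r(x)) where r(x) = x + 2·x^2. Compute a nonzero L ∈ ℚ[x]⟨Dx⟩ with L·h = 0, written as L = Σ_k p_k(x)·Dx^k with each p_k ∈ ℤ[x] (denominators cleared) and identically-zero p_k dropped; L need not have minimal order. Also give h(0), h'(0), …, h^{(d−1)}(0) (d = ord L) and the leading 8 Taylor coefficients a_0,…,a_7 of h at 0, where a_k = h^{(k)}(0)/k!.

f: a_k = -1, 0, 2, 0, -2/3, 0, 4/45, 0, …
f∘r: x↦r, Dx↦Dx/r' in L_f ⇒ L₀.
L = (4 + 48·x + 192·x^2 + 256·x^3) - 4·Dx + (1 + 4·x)·Dx^2  (order 2).
h: a_k = -1, 0, 2, 8, 22/3, -16/3, -716/45, -304/15, …
ICs: h(0) = -1, h′(0) = 0.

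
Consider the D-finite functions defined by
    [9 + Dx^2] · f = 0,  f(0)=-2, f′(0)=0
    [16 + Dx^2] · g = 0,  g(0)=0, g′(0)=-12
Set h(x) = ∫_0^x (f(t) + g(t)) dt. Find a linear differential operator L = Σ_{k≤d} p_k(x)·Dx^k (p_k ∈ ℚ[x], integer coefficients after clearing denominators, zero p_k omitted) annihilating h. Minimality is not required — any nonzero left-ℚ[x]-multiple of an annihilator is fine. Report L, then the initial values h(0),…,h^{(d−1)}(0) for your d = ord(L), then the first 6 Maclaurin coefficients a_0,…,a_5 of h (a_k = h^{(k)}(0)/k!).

L = 144·Dx + 25·Dx^3 + Dx^5  (order 5).
h: a_k = 0, -2, -6, 3, 8, -27/20, …
ICs: h(0) = 0, h′(0) = -2, h′′(0) = -12, h′′′(0) = 18, h′′′′(0) = 192.

f: a_k = -2, 0, 9, 0, -27/4, 0, …
g: a_k = 0, -12, 0, 32, 0, -128/5, …
h₀=f+g: left-lcm gives L₀, ord ≤ 4.
h=∫₀ˣh₀: take L = L₀·Dx.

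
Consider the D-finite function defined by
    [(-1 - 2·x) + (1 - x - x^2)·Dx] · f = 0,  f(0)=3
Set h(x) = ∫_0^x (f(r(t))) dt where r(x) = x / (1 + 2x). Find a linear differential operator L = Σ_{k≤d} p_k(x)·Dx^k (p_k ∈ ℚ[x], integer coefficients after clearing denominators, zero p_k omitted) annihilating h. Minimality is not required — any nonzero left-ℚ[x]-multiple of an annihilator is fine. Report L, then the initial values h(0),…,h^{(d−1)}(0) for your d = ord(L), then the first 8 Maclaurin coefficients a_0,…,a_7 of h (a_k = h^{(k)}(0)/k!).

f: a_k = 3, 3, 6, 9, 15, 24, 39, 63, …
L₀ from L_f via x↦r, Dx↦r'^{-1}Dx.
h=∫h₀ ⇒ L = L₀·Dx.
L = (-1 - 4·x)·Dx + (1 + 5·x + 7·x^2 + 2·x^3)·Dx^2  (order 2).
h: a_k = 0, 3, 3/2, 0, -3/4, 9/5, -4, 9, …
ICs: h(0) = 0, h′(0) = 3.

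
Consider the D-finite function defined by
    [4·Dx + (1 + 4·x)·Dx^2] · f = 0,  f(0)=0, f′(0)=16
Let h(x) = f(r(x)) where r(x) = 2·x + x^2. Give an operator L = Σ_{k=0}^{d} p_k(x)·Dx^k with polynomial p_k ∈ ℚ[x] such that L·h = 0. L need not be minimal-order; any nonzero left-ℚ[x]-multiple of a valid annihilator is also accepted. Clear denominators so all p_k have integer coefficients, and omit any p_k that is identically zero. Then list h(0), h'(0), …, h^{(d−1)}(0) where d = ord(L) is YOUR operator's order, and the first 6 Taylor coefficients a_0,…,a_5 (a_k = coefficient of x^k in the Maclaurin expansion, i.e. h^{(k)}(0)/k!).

f: a_k = 0, 16, -32, 256/3, -256, 4096/5, …
Substitute x→r, Dx→(1/r')Dx; clear ⇒ L₀.
L = (7 + 8·x + 4·x^2)·Dx + (1 + 9·x + 12·x^2 + 4·x^3)·Dx^2  (order 2).
h: a_k = 0, 32, -112, 1664/3, -3104, 92672/5, …
ICs: h(0) = 0, h′(0) = 32.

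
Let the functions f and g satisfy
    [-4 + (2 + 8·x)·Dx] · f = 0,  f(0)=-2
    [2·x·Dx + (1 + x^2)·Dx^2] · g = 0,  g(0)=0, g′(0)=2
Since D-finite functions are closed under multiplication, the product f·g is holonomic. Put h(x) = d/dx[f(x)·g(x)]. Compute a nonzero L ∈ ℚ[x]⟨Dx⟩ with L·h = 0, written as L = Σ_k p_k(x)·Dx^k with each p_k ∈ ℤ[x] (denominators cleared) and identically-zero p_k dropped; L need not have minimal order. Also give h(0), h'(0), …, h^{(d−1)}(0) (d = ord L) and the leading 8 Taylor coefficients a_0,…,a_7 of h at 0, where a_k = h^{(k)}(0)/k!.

L = (-10 + 40·x + 98·x^2 - 24·x^3 - 12·x^4) + (13 + 66·x + 117·x^2 + 226·x^3 - 84·x^4 - 48·x^5)·Dx + (3 + 23·x + 42·x^2 - x^3 + 23·x^4 - 24·x^5 - 16·x^6)·Dx^2  (order 2).
h: a_k = -4, -16, 28, -160/3, 548/3, -3248/5, 34108/15, -857408/105, …
ICs: h(0) = -4, h′(0) = -16.

f: a_k = -2, -4, 4, -8, 20, -56, 168, -528, …
g: a_k = 0, 2, 0, -2/3, 0, 2/5, 0, -2/7, …
Product ⇒ symmetric product L₀, ord ≤ 2.
Differentiate: ansatz ord ≤ ord L₀ ⇒ L.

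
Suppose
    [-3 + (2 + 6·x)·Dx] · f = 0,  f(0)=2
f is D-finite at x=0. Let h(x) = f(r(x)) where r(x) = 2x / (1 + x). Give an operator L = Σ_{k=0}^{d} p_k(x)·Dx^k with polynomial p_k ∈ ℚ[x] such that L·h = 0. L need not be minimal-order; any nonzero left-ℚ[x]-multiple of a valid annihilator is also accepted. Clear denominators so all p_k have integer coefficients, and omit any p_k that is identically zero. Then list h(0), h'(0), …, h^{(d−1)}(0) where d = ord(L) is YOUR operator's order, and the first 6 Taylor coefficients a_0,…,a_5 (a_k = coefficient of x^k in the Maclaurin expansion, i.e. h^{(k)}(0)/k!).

L = -3 + (1 + 8·x + 7·x^2)·Dx  (order 1).
h: a_k = 2, 6, -15, 51, -861/4, 4137/4, …
ICs: h(0) = 2.

f: a_k = 2, 3, -9/4, 27/8, -405/64, 1701/128, …
L₀ from L_f via x↦r, Dx↦r'^{-1}Dx.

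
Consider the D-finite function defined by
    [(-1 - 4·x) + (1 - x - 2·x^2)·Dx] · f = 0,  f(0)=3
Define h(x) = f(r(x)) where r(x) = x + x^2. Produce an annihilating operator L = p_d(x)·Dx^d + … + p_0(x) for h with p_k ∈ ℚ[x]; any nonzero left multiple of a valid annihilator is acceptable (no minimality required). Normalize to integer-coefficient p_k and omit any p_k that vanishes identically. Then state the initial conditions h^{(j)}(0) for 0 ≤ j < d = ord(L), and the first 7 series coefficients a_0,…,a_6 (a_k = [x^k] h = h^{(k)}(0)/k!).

f: a_k = 3, 3, 9, 15, 33, 63, 129, …
L₀ from L_f via x↦r, Dx↦r'^{-1}Dx.
L = (1 + 6·x + 12·x^2 + 8·x^3) + (-1 + x + 3·x^2 + 4·x^3 + 2·x^4)·Dx  (order 1).
h: a_k = 3, 3, 12, 33, 87, 240, 657, …
ICs: h(0) = 3.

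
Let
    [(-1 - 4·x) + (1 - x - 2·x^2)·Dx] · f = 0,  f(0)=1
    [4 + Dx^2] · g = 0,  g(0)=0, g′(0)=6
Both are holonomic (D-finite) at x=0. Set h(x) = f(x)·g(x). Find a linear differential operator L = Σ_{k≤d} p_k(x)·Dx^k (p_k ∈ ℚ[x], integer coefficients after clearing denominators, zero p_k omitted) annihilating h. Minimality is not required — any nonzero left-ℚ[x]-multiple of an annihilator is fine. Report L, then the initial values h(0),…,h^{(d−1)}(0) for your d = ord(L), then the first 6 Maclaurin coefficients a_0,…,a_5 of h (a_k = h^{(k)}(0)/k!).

L = (4·x + 8·x^2) + (2 + 8·x)·Dx + (-1 + x + 2·x^2)·Dx^2  (order 2).
h: a_k = 0, 6, 6, 14, 26, 274/5, …
ICs: h(0) = 0, h′(0) = 6.

f: a_k = 1, 1, 3, 5, 11, 21, …
g: a_k = 0, 6, 0, -4, 0, 4/5, …
Sym-product of L_f,L_g gives L₀ (≤ ord 2).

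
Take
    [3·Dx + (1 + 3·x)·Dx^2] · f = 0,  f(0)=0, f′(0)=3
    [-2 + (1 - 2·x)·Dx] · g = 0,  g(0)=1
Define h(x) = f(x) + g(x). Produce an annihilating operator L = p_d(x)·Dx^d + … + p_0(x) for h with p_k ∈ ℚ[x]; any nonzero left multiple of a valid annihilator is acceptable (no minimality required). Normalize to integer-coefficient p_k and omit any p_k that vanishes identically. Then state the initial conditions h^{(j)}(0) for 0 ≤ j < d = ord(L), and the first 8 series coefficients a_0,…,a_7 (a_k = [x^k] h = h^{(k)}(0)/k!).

L = (-144 - 72·x)·Dx + (-6 - 216·x - 144·x^2)·Dx^2 + (7 + 13·x - 36·x^2 - 36·x^3)·Dx^3  (order 3).
h: a_k = 1, 5, -1/2, 17, -17/4, 403/5, -115/2, 3083/7, …
ICs: h(0) = 1, h′(0) = 5, h′′(0) = -1.

f: a_k = 0, 3, -9/2, 9, -81/4, 243/5, -243/2, 2187/7, …
g: a_k = 1, 2, 4, 8, 16, 32, 64, 128, …
Weyl lclm of L_f,L_g ⇒ L₀ (ord ≤ 3).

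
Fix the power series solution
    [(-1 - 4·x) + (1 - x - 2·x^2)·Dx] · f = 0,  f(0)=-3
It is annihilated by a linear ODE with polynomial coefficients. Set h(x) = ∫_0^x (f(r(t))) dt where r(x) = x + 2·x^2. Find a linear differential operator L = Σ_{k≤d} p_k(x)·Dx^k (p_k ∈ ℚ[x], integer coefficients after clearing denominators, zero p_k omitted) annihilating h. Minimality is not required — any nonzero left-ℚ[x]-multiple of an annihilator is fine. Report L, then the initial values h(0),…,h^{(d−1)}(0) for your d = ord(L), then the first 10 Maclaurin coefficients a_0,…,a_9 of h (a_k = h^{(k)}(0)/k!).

L = (1 + 8·x + 24·x^2 + 32·x^3)·Dx + (-1 + x + 4·x^2 + 8·x^3 + 8·x^4)·Dx^2  (order 2).
h: a_k = 0, -3, -3/2, -5, -51/4, -159/5, -169/2, -1671/7, -5379/8, -5797/3, …
ICs: h(0) = 0, h′(0) = -3.

f: a_k = -3, -3, -9, -15, -33, -63, -129, -255, -513, -1023, …
L₀ from L_f via x↦r, Dx↦r'^{-1}Dx.
Integrate: L := L₀·Dx.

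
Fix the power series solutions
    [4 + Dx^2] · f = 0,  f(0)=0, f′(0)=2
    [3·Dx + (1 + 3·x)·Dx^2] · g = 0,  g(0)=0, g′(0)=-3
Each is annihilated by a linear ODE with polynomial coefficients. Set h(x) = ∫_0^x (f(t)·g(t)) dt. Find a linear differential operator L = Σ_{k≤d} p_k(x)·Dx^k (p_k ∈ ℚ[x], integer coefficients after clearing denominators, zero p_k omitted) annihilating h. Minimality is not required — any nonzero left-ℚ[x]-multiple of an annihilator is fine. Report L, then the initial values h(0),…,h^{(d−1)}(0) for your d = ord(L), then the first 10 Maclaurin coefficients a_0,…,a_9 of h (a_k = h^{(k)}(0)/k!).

f: a_k = 0, 2, 0, -4/3, 0, 4/15, 0, -8/315, 0, 4/2835, …
g: a_k = 0, -3, 9/2, -9, 81/4, -243/5, 243/2, -2187/7, 6561/8, -2187, …
L₀ := L_f ⊗_s L_g (sym. prod.), ord ≤ 4.
Integrate: L := L₀·Dx.
L = (-1112 - 1248·x + 7344·x^2 + 27648·x^3 + 20736·x^4)·Dx + (-48 + 2160·x + 10368·x^2 + 10368·x^3)·Dx^2 + (-250 + 240·x + 4968·x^2 + 13824·x^3 + 10368·x^4)·Dx^3 + (-12 + 540·x + 2592·x^2 + 2592·x^3)·Dx^4 + (7 + 138·x + 783·x^2 + 1728·x^3 + 1296·x^4)·Dx^5  (order 5).
h: a_k = 0, 0, 0, -2, 9/4, -14/5, 23/4, -86/7, 543/20, -11810/189, …
ICs: h(0) = 0, h′(0) = 0, h′′(0) = 0, h′′′(0) = -12, h′′′′(0) = 54.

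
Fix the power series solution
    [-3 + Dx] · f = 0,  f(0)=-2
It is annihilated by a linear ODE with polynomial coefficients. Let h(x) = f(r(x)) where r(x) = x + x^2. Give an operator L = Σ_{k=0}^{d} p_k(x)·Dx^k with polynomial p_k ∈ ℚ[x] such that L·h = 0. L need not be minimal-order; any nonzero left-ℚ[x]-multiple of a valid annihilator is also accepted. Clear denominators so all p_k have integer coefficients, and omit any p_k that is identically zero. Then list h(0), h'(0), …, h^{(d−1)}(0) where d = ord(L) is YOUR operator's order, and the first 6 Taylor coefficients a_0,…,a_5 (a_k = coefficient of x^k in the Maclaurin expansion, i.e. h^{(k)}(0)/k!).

L = (-3 - 6·x) + Dx  (order 1).
h: a_k = -2, -6, -15, -27, -171/4, -1161/20, …
ICs: h(0) = -2.

f: a_k = -2, -6, -9, -9, -27/4, -81/20, …
Substitute x→r, Dx→(1/r')Dx; clear ⇒ L₀.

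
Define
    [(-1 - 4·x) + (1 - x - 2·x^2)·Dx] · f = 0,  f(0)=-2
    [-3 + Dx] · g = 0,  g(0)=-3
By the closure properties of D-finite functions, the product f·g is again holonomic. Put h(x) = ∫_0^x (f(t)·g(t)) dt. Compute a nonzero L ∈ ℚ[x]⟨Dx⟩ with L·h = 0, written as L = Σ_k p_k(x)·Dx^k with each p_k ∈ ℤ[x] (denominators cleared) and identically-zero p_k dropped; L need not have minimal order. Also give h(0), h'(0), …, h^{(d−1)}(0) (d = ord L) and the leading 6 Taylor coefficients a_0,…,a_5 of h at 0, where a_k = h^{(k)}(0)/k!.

f: a_k = -2, -2, -6, -10, -22, -42, …
g: a_k = -3, -9, -27/2, -27/2, -81/8, -243/40, …
h₀=f·g: eliminate ⇒ L₀, order ≤ 1·1.
h=∫h₀ ⇒ L = L₀·Dx.
L = (4 + x - 6·x^2)·Dx + (-1 + x + 2·x^2)·Dx^2  (order 2).
h: a_k = 0, 6, 12, 21, 69/2, 1137/20, …
ICs: h(0) = 0, h′(0) = 6.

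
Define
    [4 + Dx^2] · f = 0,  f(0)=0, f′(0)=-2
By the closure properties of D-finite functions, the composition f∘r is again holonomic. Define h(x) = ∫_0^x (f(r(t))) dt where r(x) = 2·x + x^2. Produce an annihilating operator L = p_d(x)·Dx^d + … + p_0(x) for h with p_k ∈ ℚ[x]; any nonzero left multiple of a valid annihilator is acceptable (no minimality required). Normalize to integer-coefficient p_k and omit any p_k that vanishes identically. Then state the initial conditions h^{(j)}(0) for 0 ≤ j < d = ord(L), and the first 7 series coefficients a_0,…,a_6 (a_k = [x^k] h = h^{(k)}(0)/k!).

f: a_k = 0, -2, 0, 4/3, 0, -4/15, 0, …
Substitute x→r, Dx→(1/r')Dx; clear ⇒ L₀.
h=∫₀ˣh₀: take L = L₀·Dx.
L = (16 + 48·x + 48·x^2 + 16·x^3)·Dx - Dx^2 + (1 + x)·Dx^3  (order 3).
h: a_k = 0, 0, -2, -2/3, 8/3, 16/5, -4/45, …
ICs: h(0) = 0, h′(0) = 0, h′′(0) = -4.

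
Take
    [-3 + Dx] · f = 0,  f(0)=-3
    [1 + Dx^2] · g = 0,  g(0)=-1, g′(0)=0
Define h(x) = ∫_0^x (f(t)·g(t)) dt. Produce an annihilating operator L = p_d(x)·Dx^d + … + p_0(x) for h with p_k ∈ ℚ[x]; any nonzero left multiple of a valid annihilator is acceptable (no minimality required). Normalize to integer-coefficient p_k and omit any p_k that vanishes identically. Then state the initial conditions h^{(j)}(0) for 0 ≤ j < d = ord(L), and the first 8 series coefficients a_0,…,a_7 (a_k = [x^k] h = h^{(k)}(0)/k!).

f: a_k = -3, -9, -27/2, -27/2, -81/8, -243/40, -243/80, -729/560, …
g: a_k = -1, 0, 1/2, 0, -1/24, 0, 1/720, 0, …
Sym-product of L_f,L_g gives L₀ (≤ ord 2).
h=∫h₀ ⇒ L = L₀·Dx.
L = 10·Dx - 6·Dx^2 + Dx^3  (order 3).
h: a_k = 0, 3, 9/2, 4, 9/4, 7/10, -1/20, -22/105, …
ICs: h(0) = 0, h′(0) = 3, h′′(0) = 9.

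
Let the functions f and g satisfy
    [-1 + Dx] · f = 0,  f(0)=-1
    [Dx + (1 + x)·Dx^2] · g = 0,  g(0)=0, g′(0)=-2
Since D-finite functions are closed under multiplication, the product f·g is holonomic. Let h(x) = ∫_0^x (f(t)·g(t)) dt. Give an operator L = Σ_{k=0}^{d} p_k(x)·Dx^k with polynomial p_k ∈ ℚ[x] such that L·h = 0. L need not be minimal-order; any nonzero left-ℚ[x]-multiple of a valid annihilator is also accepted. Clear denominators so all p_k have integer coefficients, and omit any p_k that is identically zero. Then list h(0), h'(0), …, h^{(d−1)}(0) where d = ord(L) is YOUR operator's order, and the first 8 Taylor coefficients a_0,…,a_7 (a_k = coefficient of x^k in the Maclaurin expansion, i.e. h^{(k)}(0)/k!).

f: a_k = -1, -1, -1/2, -1/6, -1/24, -1/120, -1/720, -1/5040, …
g: a_k = 0, -2, 1, -2/3, 1/2, -2/5, 1/3, -2/7, …
L₀ := L_f ⊗_s L_g (sym. prod.), ord ≤ 2.
h=∫₀ˣh₀: take L = L₀·Dx.
L = x·Dx + (-1 - 2·x)·Dx^2 + (1 + x)·Dx^3  (order 3).
h: a_k = 0, 0, 1, 1/3, 1/6, 0, 1/40, -1/72, …
ICs: h(0) = 0, h′(0) = 0, h′′(0) = 2.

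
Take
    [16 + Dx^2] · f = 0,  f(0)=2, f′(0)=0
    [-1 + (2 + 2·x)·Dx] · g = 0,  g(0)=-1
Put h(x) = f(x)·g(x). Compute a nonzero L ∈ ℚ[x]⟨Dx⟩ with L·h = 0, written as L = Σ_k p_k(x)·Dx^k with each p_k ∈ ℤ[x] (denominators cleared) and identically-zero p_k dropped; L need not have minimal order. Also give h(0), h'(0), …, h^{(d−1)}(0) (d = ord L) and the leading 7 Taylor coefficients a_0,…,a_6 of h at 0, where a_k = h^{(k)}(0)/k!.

L = (67 + 128·x + 64·x^2) + (-4 - 4·x)·Dx + (4 + 8·x + 4·x^2)·Dx^2  (order 2).
h: a_k = -2, -1, 65/4, 63/8, -4465/192, -3733/384, 310129/23040, …
ICs: h(0) = -2, h′(0) = -1.

f: a_k = 2, 0, -16, 0, 64/3, 0, -512/45, …
g: a_k = -1, -1/2, 1/8, -1/16, 5/128, -7/256, 21/1024, …
Sym-product of L_f,L_g gives L₀ (≤ ord 2).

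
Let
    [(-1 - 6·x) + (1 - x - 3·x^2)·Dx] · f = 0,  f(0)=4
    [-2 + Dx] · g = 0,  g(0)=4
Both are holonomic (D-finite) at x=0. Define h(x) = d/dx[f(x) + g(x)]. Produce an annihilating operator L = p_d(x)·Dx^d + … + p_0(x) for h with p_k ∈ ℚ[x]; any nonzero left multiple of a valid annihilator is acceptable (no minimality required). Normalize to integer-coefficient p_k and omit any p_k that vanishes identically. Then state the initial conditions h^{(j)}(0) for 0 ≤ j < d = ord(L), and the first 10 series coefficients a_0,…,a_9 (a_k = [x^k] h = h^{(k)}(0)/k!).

f: a_k = 4, 4, 16, 28, 76, 160, 388, 868, 2032, 4636, …
g: a_k = 4, 8, 8, 16/3, 8/3, 16/15, 16/45, 32/315, 8/315, 16/2835, …
f+g: L₀ = lclm(L_f,L_g), ord ≤ 1+1.
h₀' ⇒ L via d/dx closure of L₀.
L = (26 + 268·x + 300·x^2 + 864·x^3 + 324·x^4) + (-19 - 136·x - 196·x^2 - 372·x^3 + 90·x^4 + 108·x^5)·Dx + (3 + x + 23·x^2 - 30·x^3 - 126·x^4 - 54·x^5)·Dx^2  (order 2).
h: a_k = 12, 48, 100, 944/3, 2416/3, 34952/15, 273452/45, 5120704/315, 13143076/315, 304252232/2835, …
ICs: h(0) = 12, h′(0) = 48.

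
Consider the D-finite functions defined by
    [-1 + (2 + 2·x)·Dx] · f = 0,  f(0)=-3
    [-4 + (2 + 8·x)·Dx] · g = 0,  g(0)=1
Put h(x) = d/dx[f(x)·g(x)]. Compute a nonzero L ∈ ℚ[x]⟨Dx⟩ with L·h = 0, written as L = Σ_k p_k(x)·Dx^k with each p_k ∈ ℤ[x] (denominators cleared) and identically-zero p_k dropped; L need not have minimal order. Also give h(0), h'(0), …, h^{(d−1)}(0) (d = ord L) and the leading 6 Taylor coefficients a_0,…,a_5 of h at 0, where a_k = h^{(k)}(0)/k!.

f: a_k = -3, -3/2, 3/8, -3/16, 15/128, -21/256, …
g: a_k = 1, 2, -2, 4, -10, 28, …
f·g: L₀ = L_f ⊗_s L_g, ord ≤ 1·1.
h=h₀': d/dx-closure on L₀ ⇒ L.
L = -9 + (-10 - 66·x - 120·x^2 - 64·x^3)·Dx  (order 1).
h: a_k = -15/2, 27/4, -405/16, 2943/32, -85725/256, 630261/512, …
ICs: h(0) = -15/2.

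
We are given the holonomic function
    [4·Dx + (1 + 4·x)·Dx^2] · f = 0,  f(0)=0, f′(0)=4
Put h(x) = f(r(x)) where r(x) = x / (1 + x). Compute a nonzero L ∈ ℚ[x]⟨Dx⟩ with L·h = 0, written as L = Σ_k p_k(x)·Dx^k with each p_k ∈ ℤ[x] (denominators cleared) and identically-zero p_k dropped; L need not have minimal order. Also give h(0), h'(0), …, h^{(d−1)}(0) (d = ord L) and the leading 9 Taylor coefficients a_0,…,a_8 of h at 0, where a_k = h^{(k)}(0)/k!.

f: a_k = 0, 4, -8, 64/3, -64, 1024/5, -2048/3, 16384/7, -8192, …
L₀ from L_f via x↦r, Dx↦r'^{-1}Dx.
L = (6 + 10·x)·Dx + (1 + 6·x + 5·x^2)·Dx^2  (order 2).
h: a_k = 0, 4, -12, 124/3, -156, 3124/5, -2604, 78124/7, -48828, …
ICs: h(0) = 0, h′(0) = 4.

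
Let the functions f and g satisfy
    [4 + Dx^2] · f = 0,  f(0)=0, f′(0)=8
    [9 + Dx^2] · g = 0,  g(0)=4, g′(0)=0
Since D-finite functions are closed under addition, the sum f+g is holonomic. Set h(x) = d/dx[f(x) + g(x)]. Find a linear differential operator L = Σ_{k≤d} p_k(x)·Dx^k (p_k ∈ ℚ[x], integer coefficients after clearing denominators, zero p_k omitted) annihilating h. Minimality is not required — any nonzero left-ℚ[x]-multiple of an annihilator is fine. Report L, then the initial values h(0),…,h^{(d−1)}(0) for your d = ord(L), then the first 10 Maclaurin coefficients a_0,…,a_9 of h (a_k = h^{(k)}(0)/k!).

f: a_k = 0, 8, 0, -16/3, 0, 16/15, 0, -32/315, 0, 16/2835, …
g: a_k = 4, 0, -18, 0, 27/2, 0, -81/20, 0, 729/1120, 0, …
f+g: L₀ = lclm(L_f,L_g), ord ≤ 2+2.
h₀' ⇒ L via d/dx closure of L₀.
L = 36 + 13·Dx^2 + Dx^4  (order 4).
h: a_k = 8, -36, -16, 54, 16/3, -243/10, -32/45, 729/140, 16/315, -729/1120, …
ICs: h(0) = 8, h′(0) = -36, h′′(0) = -32, h′′′(0) = 324.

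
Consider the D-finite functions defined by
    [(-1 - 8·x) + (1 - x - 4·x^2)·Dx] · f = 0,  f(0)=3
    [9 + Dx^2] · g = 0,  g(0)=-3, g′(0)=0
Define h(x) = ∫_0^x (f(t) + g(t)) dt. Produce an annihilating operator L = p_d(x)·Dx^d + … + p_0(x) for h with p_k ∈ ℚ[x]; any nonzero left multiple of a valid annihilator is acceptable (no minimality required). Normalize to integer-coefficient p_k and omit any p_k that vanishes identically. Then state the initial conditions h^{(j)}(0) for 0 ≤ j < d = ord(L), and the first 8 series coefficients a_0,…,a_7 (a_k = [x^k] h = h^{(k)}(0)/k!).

L = (567 + 4806·x + 3321·x^2 + 9936·x^3 + 6480·x^4 + 10368·x^5)·Dx + (-171 + 117·x + 441·x^2 - 135·x^3 + 540·x^4 + 3888·x^5 + 5184·x^6)·Dx^2 + (63 + 534·x + 369·x^2 + 1104·x^3 + 720·x^4 + 1152·x^5)·Dx^3 + (-19 + 13·x + 49·x^2 - 15·x^3 + 60·x^4 + 432·x^5 + 576·x^6)·Dx^4  (order 4).
h: a_k = 0, 0, 3/2, 19/2, 27/4, 123/8, 65/2, 43683/560, …
ICs: h(0) = 0, h′(0) = 0, h′′(0) = 3, h′′′(0) = 57.

f: a_k = 3, 3, 15, 27, 87, 195, 543, 1323, …
g: a_k = -3, 0, 27/2, 0, -81/8, 0, 243/80, 0, …
h₀=f+g: left-lcm gives L₀, ord ≤ 3.
h=∫₀ˣh₀: take L = L₀·Dx.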